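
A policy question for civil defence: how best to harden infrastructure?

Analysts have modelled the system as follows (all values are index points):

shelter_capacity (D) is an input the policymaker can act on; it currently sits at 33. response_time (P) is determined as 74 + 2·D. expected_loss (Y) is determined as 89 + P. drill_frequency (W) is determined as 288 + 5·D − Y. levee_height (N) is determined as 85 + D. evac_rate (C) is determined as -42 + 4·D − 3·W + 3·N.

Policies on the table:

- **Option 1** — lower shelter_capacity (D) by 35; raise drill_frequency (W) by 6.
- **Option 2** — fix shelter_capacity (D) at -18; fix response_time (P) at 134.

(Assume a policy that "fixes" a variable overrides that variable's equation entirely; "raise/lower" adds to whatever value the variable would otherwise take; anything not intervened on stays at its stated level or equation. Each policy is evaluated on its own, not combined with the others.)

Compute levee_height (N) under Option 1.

83

Option 1 (D − 35, W + 6):
  D = 33 − 35 = -2
  N = 85 + (-2) = 83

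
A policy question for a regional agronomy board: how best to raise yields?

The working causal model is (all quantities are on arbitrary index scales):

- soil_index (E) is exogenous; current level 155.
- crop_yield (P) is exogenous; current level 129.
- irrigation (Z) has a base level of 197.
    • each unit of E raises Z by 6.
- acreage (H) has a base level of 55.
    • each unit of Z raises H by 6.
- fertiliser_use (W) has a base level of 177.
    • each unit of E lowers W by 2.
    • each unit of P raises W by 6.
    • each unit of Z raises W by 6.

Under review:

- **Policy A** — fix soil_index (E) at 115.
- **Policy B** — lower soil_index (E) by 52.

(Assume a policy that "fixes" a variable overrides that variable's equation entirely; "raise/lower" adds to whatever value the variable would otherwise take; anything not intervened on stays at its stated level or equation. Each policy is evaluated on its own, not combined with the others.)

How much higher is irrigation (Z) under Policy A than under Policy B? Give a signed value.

72

Policy A (E := 115):
  E = 115
  Z = 197 + 6·115 = 887
Policy B (E − 52):
  E = 155 − 52 = 103
  Z = 197 + 6·103 = 815
Z: 887 − 815 = 72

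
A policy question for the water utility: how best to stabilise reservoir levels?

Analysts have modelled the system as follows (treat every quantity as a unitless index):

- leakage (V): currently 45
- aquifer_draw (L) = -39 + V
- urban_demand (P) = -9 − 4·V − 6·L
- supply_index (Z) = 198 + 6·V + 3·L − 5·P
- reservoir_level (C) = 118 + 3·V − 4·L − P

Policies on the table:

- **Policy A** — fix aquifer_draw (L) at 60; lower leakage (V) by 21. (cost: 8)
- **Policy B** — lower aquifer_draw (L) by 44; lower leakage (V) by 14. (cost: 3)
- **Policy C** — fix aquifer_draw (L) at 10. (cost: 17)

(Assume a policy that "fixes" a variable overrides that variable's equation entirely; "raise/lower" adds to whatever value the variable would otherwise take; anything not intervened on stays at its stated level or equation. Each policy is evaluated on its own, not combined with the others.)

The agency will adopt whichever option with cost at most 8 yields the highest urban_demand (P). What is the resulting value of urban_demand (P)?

Policy A (L := 60, V − 21):
  V = 45 − 21 = 24
  L = 60
  P = -9 − 4·24 − 6·60 = -465
Policy B (L − 44, V − 14):
  V = 45 − 14 = 31
  L = -39 + 31 (−44 from intervention) = -52
  P = -9 − 4·31 − 6·(-52) = 179
Comparing — Policy A: P=-465, Policy B: P=179. Highest is 179 (Policy B).

179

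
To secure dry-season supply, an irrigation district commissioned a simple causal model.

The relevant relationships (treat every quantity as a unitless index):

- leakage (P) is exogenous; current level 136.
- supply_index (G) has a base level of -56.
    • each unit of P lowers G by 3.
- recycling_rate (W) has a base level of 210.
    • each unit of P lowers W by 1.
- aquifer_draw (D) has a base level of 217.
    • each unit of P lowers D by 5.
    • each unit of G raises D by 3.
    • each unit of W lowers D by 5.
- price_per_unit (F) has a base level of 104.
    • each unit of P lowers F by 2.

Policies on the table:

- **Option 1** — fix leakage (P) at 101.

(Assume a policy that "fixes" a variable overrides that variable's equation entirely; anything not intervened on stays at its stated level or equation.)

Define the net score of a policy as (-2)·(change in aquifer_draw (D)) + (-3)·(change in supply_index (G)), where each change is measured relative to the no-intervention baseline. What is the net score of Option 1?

-945

Baseline:
  P = 136
  G = -56 − 3·136 = -464
  W = 210 − 136 = 74
  D = 217 − 5·136 + 3·(-464) − 5·74 = -2225
Option 1 (P := 101):
  P = 101
  G = -56 − 3·101 = -359
  W = 210 − 101 = 109
  D = 217 − 5·101 + 3·(-359) − 5·109 = -1910
ΔD = -1910 − (-2225) = 315; ΔG = -359 − (-464) = 105
Score = (-2)·315 + (-3)·105 = -945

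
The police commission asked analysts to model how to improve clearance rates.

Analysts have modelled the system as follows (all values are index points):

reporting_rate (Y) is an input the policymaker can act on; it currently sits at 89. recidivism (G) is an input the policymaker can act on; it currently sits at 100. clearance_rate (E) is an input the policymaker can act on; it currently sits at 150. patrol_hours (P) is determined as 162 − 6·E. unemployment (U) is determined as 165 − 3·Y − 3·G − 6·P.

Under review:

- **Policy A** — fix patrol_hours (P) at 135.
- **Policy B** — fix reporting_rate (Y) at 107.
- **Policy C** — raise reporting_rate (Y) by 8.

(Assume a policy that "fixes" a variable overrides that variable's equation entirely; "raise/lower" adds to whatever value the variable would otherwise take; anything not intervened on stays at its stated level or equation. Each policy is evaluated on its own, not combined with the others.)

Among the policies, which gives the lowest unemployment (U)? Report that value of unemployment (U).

-1212

Policy A (P := 135):
  Y = 89
  G = 100
  E = 150
  P = 135
  U = 165 − 3·89 − 3·100 − 6·135 = -1212
Policy B (Y := 107):
  Y = 107
  G = 100
  E = 150
  P = 162 − 6·150 = -738
  U = 165 − 3·107 − 3·100 − 6·(-738) = 3972
Policy C (Y + 8):
  Y = 89 + 8 = 97
  G = 100
  E = 150
  P = 162 − 6·150 = -738
  U = 165 − 3·97 − 3·100 − 6·(-738) = 4002
Comparing — Policy A: U=-1212, Policy B: U=3972, Policy C: U=4002. Lowest is -1212 (Policy A).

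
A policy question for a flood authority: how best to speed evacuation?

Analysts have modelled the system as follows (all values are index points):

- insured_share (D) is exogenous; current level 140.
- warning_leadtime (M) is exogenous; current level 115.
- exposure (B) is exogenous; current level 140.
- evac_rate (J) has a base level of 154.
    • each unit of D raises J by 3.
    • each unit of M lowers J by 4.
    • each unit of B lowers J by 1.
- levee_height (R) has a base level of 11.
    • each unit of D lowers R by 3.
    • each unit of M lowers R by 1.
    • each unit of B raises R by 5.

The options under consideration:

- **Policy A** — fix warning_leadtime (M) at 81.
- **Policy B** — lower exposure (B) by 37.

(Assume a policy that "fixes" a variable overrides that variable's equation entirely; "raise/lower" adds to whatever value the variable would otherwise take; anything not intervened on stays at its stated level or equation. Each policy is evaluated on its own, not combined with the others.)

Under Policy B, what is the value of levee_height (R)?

Policy B (B − 37):
  D = 140
  M = 115
  B = 140 − 37 = 103
  R = 11 − 3·140 − 115 + 5·103 = -9

-9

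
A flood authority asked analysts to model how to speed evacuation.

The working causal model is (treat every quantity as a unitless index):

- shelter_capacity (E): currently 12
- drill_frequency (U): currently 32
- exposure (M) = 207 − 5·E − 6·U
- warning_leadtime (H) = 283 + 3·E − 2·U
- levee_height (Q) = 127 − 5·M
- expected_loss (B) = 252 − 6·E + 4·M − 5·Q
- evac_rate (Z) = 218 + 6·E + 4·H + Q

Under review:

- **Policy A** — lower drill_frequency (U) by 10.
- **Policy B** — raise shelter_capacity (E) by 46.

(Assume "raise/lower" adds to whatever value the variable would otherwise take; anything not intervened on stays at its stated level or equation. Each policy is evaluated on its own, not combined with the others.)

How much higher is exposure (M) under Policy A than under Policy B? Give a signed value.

Policy A (U − 10):
  E = 12
  U = 32 − 10 = 22
  M = 207 − 5·12 − 6·22 = 15
Policy B (E + 46):
  E = 12 + 46 = 58
  U = 32
  M = 207 − 5·58 − 6·32 = -275
M: 15 − (-275) = 290

290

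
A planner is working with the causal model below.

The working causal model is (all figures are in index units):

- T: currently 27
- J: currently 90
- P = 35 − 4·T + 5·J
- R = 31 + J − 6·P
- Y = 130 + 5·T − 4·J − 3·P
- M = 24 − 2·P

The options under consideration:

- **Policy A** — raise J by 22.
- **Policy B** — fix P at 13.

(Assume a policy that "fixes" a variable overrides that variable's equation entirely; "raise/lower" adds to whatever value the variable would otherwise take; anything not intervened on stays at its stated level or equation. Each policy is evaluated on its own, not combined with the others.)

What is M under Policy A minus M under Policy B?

-948

Policy A (J + 22):
  T = 27
  J = 90 + 22 = 112
  P = 35 − 4·27 + 5·112 = 487
  M = 24 − 2·487 = -950
Policy B (P := 13):
  T = 27
  J = 90
  P = 13
  M = 24 − 2·13 = -2
M: -950 − (-2) = -948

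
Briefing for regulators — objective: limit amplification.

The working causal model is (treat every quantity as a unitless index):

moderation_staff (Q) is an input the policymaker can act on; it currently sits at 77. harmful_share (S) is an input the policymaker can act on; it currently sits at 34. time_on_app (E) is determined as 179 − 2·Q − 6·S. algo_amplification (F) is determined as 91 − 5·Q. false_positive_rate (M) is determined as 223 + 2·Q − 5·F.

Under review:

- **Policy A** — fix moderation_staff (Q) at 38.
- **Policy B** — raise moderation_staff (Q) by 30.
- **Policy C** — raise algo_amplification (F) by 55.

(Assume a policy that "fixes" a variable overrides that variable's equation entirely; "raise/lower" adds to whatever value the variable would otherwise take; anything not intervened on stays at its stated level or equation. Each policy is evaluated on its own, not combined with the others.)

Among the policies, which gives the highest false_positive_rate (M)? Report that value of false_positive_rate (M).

Policy A (Q := 38):
  Q = 38
  F = 91 − 5·38 = -99
  M = 223 + 2·38 − 5·(-99) = 794
Policy B (Q + 30):
  Q = 77 + 30 = 107
  F = 91 − 5·107 = -444
  M = 223 + 2·107 − 5·(-444) = 2657
Policy C (F + 55):
  Q = 77
  F = 91 − 5·77 (+55 from intervention) = -239
  M = 223 + 2·77 − 5·(-239) = 1572
Comparing — Policy A: M=794, Policy B: M=2657, Policy C: M=1572. Highest is 2657 (Policy B).

2657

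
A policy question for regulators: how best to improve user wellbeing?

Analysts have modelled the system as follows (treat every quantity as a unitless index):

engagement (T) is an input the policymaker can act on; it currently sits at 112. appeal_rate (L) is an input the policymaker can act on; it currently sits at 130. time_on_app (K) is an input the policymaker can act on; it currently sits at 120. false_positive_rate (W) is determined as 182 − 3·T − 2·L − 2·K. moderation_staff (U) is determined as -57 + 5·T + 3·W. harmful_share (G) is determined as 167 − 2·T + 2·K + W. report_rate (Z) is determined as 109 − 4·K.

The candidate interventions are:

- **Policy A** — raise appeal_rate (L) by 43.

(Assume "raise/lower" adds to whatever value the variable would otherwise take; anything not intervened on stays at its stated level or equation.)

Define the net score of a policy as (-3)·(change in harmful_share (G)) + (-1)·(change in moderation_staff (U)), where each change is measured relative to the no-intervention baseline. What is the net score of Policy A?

Baseline:
  T = 112
  L = 130
  K = 120
  W = 182 − 3·112 − 2·130 − 2·120 = -654
  U = -57 + 5·112 + 3·(-654) = -1459
  G = 167 − 2·112 + 2·120 + (-654) = -471
Policy A (L + 43):
  T = 112
  L = 130 + 43 = 173
  K = 120
  W = 182 − 3·112 − 2·173 − 2·120 = -740
  U = -57 + 5·112 + 3·(-740) = -1717
  G = 167 − 2·112 + 2·120 + (-740) = -557
ΔG = -557 − (-471) = -86; ΔU = -1717 − (-1459) = -258
Score = (-3)·(-86) + (-1)·(-258) = 516

516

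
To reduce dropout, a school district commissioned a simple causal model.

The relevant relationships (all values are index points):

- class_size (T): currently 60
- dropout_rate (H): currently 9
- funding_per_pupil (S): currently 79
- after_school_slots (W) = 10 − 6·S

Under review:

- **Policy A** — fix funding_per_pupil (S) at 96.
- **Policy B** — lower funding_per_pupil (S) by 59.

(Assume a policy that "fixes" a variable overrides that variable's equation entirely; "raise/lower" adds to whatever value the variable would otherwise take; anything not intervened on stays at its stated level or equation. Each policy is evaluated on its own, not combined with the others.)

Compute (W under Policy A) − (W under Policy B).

-456

Policy A (S := 96):
  S = 96
  W = 10 − 6·96 = -566
Policy B (S − 59):
  S = 79 − 59 = 20
  W = 10 − 6·20 = -110
W: -566 − (-110) = -456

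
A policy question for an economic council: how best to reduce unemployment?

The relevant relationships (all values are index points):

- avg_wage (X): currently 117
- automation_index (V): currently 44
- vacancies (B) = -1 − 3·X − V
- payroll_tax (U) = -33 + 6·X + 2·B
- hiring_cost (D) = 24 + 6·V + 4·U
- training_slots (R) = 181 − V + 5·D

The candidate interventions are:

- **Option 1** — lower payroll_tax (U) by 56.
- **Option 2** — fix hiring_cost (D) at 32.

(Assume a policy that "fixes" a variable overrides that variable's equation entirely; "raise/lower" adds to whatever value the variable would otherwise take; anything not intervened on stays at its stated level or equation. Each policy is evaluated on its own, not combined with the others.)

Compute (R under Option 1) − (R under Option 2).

Option 1 (U − 56):
  X = 117
  V = 44
  B = -1 − 3·117 − 44 = -396
  U = -33 + 6·117 + 2·(-396) (−56 from intervention) = -179
  D = 24 + 6·44 + 4·(-179) = -428
  R = 181 − 44 + 5·(-428) = -2003
Option 2 (D := 32):
  X = 117
  V = 44
  B = -1 − 3·117 − 44 = -396
  U = -33 + 6·117 + 2·(-396) = -123
  D = 32
  R = 181 − 44 + 5·32 = 297
R: -2003 − 297 = -2300

-2300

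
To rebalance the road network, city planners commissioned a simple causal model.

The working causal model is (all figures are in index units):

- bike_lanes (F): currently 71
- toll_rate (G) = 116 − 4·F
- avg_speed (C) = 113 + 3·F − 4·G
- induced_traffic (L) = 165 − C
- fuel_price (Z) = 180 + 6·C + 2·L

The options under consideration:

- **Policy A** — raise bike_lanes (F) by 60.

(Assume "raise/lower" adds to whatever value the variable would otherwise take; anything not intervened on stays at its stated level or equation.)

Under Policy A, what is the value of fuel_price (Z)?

9062

Policy A (F + 60):
  F = 71 + 60 = 131
  G = 116 − 4·131 = -408
  C = 113 + 3·131 − 4·(-408) = 2138
  L = 165 − 2138 = -1973
  Z = 180 + 6·2138 + 2·(-1973) = 9062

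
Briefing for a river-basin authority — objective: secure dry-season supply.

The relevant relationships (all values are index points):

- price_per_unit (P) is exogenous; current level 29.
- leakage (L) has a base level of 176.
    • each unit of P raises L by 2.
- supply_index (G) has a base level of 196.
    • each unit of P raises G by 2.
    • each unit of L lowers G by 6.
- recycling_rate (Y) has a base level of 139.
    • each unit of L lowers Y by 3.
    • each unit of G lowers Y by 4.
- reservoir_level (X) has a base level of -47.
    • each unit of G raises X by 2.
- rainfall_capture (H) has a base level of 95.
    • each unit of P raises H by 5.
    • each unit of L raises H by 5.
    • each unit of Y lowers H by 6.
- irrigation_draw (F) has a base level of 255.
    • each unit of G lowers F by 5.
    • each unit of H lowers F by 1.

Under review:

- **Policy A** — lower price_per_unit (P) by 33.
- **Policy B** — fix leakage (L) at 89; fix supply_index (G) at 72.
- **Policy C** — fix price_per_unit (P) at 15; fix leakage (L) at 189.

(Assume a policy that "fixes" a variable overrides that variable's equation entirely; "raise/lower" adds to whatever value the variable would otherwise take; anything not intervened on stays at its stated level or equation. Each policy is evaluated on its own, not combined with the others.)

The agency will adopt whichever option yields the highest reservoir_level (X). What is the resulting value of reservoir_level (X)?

Policy A (P − 33):
  P = 29 − 33 = -4
  L = 176 + 2·(-4) = 168
  G = 196 + 2·(-4) − 6·168 = -820
  X = -47 + 2·(-820) = -1687
Policy B (L := 89, G := 72):
  P = 29
  L = 89
  G = 72
  X = -47 + 2·72 = 97
Policy C (P := 15, L := 189):
  P = 15
  L = 189
  G = 196 + 2·15 − 6·189 = -908
  X = -47 + 2·(-908) = -1863
Comparing — Policy A: X=-1687, Policy B: X=97, Policy C: X=-1863. Highest is 97 (Policy B).

97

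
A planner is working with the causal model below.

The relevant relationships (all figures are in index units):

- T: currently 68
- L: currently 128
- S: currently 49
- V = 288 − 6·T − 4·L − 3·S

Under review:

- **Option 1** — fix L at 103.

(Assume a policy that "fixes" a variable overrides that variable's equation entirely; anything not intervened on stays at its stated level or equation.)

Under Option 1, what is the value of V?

Option 1 (L := 103):
  T = 68
  L = 103
  S = 49
  V = 288 − 6·68 − 4·103 − 3·49 = -679

-679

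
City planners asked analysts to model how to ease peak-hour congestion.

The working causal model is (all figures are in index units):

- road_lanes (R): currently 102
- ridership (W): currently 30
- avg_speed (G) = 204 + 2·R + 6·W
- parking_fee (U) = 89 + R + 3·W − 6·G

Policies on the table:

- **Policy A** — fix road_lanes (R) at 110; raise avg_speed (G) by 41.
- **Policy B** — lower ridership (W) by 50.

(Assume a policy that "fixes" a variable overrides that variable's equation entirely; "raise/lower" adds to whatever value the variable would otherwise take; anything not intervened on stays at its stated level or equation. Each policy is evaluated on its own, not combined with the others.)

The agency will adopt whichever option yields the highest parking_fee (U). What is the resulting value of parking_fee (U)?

Policy A (R := 110, G + 41):
  R = 110
  W = 30
  G = 204 + 2·110 + 6·30 (+41 from intervention) = 645
  U = 89 + 110 + 3·30 − 6·645 = -3581
Policy B (W − 50):
  R = 102
  W = 30 − 50 = -20
  G = 204 + 2·102 + 6·(-20) = 288
  U = 89 + 102 + 3·(-20) − 6·288 = -1597
Comparing — Policy A: U=-3581, Policy B: U=-1597. Highest is -1597 (Policy B).

-1597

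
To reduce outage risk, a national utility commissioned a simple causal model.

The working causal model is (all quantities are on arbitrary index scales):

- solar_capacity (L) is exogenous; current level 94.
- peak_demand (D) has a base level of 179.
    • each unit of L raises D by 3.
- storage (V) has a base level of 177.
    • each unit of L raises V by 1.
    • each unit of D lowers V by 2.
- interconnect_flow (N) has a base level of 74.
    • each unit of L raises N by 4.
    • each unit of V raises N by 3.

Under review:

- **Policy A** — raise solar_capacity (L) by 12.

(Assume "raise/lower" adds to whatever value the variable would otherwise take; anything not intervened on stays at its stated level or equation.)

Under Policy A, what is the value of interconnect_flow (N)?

-1635

Policy A (L + 12):
  L = 94 + 12 = 106
  D = 179 + 3·106 = 497
  V = 177 + 106 − 2·497 = -711
  N = 74 + 4·106 + 3·(-711) = -1635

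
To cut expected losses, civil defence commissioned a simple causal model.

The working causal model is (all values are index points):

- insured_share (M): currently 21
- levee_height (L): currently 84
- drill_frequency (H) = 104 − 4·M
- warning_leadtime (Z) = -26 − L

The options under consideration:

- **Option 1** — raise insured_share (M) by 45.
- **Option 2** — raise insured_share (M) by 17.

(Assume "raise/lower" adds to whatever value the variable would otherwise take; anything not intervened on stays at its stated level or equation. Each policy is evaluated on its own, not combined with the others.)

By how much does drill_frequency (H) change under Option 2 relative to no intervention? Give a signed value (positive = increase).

Baseline:
  M = 21
  H = 104 − 4·21 = 20
Option 2 (M + 17):
  M = 21 + 17 = 38
  H = 104 − 4·38 = -48
Change in H: -48 − 20 = -68

-68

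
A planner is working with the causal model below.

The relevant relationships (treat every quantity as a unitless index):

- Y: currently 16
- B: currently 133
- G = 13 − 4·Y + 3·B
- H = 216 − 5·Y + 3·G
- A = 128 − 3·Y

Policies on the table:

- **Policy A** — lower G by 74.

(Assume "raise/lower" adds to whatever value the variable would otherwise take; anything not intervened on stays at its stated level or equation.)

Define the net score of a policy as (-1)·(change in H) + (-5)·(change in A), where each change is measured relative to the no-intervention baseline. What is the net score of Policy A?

222

Baseline:
  Y = 16
  B = 133
  G = 13 − 4·16 + 3·133 = 348
  H = 216 − 5·16 + 3·348 = 1180
  A = 128 − 3·16 = 80
Policy A (G − 74):
  Y = 16
  B = 133
  G = 13 − 4·16 + 3·133 (−74 from intervention) = 274
  H = 216 − 5·16 + 3·274 = 958
  A = 128 − 3·16 = 80
ΔH = 958 − 1180 = -222; ΔA = 80 − 80 = 0
Score = (-1)·(-222) + (-5)·0 = 222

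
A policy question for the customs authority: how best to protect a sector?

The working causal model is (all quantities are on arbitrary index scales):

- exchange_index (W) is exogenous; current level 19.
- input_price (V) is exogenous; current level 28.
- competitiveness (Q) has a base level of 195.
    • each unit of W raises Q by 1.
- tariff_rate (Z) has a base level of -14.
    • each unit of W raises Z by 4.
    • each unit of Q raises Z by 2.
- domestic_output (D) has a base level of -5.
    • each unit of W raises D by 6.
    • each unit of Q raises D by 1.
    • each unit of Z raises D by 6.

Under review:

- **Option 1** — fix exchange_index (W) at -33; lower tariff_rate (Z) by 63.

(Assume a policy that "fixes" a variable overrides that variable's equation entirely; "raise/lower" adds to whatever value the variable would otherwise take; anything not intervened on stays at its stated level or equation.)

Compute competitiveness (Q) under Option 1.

162

Option 1 (W := -33, Z − 63):
  W = -33
  Q = 195 + (-33) = 162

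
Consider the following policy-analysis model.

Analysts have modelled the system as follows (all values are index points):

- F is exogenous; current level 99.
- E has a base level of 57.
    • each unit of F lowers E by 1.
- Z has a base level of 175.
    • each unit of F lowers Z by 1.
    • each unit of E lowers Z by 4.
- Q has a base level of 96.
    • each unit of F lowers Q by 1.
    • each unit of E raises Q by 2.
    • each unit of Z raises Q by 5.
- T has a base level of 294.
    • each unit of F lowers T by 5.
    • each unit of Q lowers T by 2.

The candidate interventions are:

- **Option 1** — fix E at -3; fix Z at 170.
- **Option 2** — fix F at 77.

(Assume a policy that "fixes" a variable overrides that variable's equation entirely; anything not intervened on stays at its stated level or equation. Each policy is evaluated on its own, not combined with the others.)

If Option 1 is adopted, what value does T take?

Option 1 (E := -3, Z := 170):
  F = 99
  E = -3
  Z = 170
  Q = 96 − 99 + 2·(-3) + 5·170 = 841
  T = 294 − 5·99 − 2·841 = -1883

-1883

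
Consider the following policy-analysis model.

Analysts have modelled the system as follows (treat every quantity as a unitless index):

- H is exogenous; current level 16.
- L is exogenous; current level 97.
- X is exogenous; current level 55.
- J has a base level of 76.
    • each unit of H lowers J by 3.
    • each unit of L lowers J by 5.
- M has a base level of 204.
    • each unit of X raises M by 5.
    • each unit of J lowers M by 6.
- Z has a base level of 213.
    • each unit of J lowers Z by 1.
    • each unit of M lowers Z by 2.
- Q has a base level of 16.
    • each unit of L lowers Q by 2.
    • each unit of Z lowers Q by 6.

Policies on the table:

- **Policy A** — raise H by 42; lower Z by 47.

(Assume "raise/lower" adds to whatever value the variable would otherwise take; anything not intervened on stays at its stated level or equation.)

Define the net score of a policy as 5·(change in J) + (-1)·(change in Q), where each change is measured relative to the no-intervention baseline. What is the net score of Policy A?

Baseline:
  H = 16
  L = 97
  X = 55
  J = 76 − 3·16 − 5·97 = -457
  M = 204 + 5·55 − 6·(-457) = 3221
  Z = 213 − (-457) − 2·3221 = -5772
  Q = 16 − 2·97 − 6·(-5772) = 34454
Policy A (H + 42, Z − 47):
  H = 16 + 42 = 58
  L = 97
  X = 55
  J = 76 − 3·58 − 5·97 = -583
  M = 204 + 5·55 − 6·(-583) = 3977
  Z = 213 − (-583) − 2·3977 (−47 from intervention) = -7205
  Q = 16 − 2·97 − 6·(-7205) = 43052
ΔJ = -583 − (-457) = -126; ΔQ = 43052 − 34454 = 8598
Score = 5·(-126) + (-1)·8598 = -9228

-9228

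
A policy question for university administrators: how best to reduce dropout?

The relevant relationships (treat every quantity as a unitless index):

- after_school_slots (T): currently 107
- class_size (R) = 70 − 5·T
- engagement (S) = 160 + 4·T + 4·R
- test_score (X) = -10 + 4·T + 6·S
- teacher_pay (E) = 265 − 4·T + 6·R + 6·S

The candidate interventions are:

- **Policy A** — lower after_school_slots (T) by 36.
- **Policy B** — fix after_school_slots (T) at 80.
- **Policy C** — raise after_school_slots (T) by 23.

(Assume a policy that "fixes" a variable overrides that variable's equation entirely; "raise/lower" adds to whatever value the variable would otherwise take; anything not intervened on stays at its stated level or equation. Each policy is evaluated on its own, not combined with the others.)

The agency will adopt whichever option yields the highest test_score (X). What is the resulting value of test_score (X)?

Policy A (T − 36):
  T = 107 − 36 = 71
  R = 70 − 5·71 = -285
  S = 160 + 4·71 + 4·(-285) = -696
  X = -10 + 4·71 + 6·(-696) = -3902
Policy B (T := 80):
  T = 80
  R = 70 − 5·80 = -330
  S = 160 + 4·80 + 4·(-330) = -840
  X = -10 + 4·80 + 6·(-840) = -4730
Policy C (T + 23):
  T = 107 + 23 = 130
  R = 70 − 5·130 = -580
  S = 160 + 4·130 + 4·(-580) = -1640
  X = -10 + 4·130 + 6·(-1640) = -9330
Comparing — Policy A: X=-3902, Policy B: X=-4730, Policy C: X=-9330. Highest is -3902 (Policy A).

-3902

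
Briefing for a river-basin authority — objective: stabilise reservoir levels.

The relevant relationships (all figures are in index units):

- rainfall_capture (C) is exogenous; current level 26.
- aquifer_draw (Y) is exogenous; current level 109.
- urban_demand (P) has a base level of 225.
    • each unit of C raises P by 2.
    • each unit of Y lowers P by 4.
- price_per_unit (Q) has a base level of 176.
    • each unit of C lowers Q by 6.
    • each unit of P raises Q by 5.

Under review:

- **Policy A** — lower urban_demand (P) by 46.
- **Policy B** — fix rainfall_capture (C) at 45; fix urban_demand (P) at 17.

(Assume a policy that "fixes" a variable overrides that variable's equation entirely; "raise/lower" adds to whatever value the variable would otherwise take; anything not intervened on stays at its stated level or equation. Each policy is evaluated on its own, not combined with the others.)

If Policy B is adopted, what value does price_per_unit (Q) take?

Policy B (C := 45, P := 17):
  C = 45
  Y = 109
  P = 17
  Q = 176 − 6·45 + 5·17 = -9

-9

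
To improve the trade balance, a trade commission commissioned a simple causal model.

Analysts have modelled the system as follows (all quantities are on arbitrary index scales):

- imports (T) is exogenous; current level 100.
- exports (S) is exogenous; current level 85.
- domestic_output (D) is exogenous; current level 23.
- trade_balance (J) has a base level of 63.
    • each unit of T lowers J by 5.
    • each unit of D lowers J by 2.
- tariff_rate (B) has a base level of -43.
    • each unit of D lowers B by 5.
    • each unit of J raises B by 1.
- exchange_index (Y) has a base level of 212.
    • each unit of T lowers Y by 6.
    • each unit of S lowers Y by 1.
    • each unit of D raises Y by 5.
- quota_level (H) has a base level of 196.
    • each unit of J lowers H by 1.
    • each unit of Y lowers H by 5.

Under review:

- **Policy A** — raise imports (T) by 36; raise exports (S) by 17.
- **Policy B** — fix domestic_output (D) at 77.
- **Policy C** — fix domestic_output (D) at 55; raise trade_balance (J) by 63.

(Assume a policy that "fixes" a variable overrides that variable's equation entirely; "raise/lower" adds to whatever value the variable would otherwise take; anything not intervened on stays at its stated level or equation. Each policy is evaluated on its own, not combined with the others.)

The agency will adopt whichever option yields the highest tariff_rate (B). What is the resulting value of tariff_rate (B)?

-802

Policy A (T + 36, S + 17):
  T = 100 + 36 = 136
  D = 23
  J = 63 − 5·136 − 2·23 = -663
  B = -43 − 5·23 + (-663) = -821
Policy B (D := 77):
  T = 100
  D = 77
  J = 63 − 5·100 − 2·77 = -591
  B = -43 − 5·77 + (-591) = -1019
Policy C (D := 55, J + 63):
  T = 100
  D = 55
  J = 63 − 5·100 − 2·55 (+63 from intervention) = -484
  B = -43 − 5·55 + (-484) = -802
Comparing — Policy A: B=-821, Policy B: B=-1019, Policy C: B=-802. Highest is -802 (Policy C).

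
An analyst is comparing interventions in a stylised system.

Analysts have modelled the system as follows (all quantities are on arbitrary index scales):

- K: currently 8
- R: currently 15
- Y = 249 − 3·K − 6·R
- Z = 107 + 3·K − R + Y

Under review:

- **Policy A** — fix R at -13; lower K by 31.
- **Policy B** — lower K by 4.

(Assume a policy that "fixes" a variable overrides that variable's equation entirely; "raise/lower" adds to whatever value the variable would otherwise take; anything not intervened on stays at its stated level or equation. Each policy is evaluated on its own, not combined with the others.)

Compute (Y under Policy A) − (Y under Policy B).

Policy A (R := -13, K − 31):
  K = 8 − 31 = -23
  R = -13
  Y = 249 − 3·(-23) − 6·(-13) = 396
Policy B (K − 4):
  K = 8 − 4 = 4
  R = 15
  Y = 249 − 3·4 − 6·15 = 147
Y: 396 − 147 = 249

249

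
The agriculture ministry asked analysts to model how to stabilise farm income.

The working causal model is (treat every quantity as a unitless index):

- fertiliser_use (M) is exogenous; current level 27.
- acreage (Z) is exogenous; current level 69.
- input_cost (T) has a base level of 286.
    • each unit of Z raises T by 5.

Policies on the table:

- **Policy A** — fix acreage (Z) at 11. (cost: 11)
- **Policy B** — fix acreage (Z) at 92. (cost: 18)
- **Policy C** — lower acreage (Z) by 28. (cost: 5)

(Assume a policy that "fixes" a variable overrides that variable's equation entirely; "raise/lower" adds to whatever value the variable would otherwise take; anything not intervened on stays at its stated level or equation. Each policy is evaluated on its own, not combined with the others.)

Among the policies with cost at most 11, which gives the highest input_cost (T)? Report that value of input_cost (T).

Policy A (Z := 11):
  Z = 11
  T = 286 + 5·11 = 341
Policy C (Z − 28):
  Z = 69 − 28 = 41
  T = 286 + 5·41 = 491
Comparing — Policy A: T=341, Policy C: T=491. Highest is 491 (Policy C).

491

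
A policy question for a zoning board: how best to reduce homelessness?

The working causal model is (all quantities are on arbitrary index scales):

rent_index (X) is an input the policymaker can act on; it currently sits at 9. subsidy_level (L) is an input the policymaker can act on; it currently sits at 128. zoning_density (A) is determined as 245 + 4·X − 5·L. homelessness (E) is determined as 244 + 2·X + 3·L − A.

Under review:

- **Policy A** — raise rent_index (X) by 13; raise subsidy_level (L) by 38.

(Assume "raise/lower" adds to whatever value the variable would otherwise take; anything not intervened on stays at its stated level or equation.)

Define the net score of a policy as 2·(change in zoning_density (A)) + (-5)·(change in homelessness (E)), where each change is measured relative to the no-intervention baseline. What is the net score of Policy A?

Baseline:
  X = 9
  L = 128
  A = 245 + 4·9 − 5·128 = -359
  E = 244 + 2·9 + 3·128 − (-359) = 1005
Policy A (X + 13, L + 38):
  X = 9 + 13 = 22
  L = 128 + 38 = 166
  A = 245 + 4·22 − 5·166 = -497
  E = 244 + 2·22 + 3·166 − (-497) = 1283
ΔA = -497 − (-359) = -138; ΔE = 1283 − 1005 = 278
Score = 2·(-138) + (-5)·278 = -1666

-1666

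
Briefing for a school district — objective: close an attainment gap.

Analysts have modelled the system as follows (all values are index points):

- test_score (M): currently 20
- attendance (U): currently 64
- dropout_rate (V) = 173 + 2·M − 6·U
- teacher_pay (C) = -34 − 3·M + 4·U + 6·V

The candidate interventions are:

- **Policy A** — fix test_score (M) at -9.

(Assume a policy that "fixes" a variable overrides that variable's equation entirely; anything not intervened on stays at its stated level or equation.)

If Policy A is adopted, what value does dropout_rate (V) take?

Policy A (M := -9):
  M = -9
  U = 64
  V = 173 + 2·(-9) − 6·64 = -229

-229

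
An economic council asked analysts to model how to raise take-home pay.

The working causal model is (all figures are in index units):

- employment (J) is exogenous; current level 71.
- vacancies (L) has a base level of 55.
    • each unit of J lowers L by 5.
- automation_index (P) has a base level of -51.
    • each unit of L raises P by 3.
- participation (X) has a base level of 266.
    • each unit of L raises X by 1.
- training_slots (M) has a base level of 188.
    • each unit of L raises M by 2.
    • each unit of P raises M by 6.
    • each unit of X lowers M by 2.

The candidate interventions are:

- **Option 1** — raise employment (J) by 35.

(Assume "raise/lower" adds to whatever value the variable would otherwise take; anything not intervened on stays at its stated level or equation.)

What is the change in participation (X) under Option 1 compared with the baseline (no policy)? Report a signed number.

-175

Baseline:
  J = 71
  L = 55 − 5·71 = -300
  X = 266 + (-300) = -34
Option 1 (J + 35):
  J = 71 + 35 = 106
  L = 55 − 5·106 = -475
  X = 266 + (-475) = -209
Change in X: -209 − (-34) = -175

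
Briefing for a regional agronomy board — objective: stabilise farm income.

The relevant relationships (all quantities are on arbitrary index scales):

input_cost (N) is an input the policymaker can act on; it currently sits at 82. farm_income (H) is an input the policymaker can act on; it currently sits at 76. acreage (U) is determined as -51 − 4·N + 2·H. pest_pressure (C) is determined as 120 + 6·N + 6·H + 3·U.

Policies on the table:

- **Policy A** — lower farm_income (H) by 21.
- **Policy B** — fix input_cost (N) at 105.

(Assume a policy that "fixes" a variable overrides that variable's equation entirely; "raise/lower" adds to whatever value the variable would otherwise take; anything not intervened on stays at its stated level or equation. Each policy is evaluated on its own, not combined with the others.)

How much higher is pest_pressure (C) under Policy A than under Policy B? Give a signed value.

-114

Policy A (H − 21):
  N = 82
  H = 76 − 21 = 55
  U = -51 − 4·82 + 2·55 = -269
  C = 120 + 6·82 + 6·55 + 3·(-269) = 135
Policy B (N := 105):
  N = 105
  H = 76
  U = -51 − 4·105 + 2·76 = -319
  C = 120 + 6·105 + 6·76 + 3·(-319) = 249
C: 135 − 249 = -114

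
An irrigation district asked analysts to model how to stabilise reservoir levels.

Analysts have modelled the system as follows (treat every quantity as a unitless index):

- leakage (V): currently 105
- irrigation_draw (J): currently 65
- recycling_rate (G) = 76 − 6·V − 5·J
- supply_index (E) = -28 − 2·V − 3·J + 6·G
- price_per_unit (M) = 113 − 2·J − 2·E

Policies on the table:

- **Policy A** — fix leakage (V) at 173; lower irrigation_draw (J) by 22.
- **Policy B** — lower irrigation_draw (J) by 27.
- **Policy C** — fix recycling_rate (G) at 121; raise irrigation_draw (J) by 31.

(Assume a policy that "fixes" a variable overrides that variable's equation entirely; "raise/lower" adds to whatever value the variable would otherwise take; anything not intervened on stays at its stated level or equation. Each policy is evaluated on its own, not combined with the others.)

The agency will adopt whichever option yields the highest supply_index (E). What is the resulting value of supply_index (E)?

Policy A (V := 173, J − 22):
  V = 173
  J = 65 − 22 = 43
  G = 76 − 6·173 − 5·43 = -1177
  E = -28 − 2·173 − 3·43 + 6·(-1177) = -7565
Policy B (J − 27):
  V = 105
  J = 65 − 27 = 38
  G = 76 − 6·105 − 5·38 = -744
  E = -28 − 2·105 − 3·38 + 6·(-744) = -4816
Policy C (G := 121, J + 31):
  V = 105
  J = 65 + 31 = 96
  G = 121
  E = -28 − 2·105 − 3·96 + 6·121 = 200
Comparing — Policy A: E=-7565, Policy B: E=-4816, Policy C: E=200. Highest is 200 (Policy C).

200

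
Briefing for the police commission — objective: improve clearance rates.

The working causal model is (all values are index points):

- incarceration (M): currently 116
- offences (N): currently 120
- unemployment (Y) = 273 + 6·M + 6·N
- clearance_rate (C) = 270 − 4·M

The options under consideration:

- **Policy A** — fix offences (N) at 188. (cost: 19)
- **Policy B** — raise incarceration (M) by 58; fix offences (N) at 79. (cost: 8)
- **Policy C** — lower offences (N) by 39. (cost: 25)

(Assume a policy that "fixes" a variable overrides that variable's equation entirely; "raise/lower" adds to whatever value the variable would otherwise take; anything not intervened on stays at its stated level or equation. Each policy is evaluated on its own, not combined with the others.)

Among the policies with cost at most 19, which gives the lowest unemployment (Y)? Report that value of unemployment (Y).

Policy A (N := 188):
  M = 116
  N = 188
  Y = 273 + 6·116 + 6·188 = 2097
Policy B (M + 58, N := 79):
  M = 116 + 58 = 174
  N = 79
  Y = 273 + 6·174 + 6·79 = 1791
Comparing — Policy A: Y=2097, Policy B: Y=1791. Lowest is 1791 (Policy B).

1791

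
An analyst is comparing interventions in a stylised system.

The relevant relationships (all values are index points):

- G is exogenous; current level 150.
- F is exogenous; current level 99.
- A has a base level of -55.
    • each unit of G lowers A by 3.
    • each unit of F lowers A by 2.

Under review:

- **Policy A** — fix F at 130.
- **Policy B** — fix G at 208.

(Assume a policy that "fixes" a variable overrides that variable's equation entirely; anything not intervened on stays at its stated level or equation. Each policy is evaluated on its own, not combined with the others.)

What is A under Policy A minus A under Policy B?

112

Policy A (F := 130):
  G = 150
  F = 130
  A = -55 − 3·150 − 2·130 = -765
Policy B (G := 208):
  G = 208
  F = 99
  A = -55 − 3·208 − 2·99 = -877
A: -765 − (-877) = 112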